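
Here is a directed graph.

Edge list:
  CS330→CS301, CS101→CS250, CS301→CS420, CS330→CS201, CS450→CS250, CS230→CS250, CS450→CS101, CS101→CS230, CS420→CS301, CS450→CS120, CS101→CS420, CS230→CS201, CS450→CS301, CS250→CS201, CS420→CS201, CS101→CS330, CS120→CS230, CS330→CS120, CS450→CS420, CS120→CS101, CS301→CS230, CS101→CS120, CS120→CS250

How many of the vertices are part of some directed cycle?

5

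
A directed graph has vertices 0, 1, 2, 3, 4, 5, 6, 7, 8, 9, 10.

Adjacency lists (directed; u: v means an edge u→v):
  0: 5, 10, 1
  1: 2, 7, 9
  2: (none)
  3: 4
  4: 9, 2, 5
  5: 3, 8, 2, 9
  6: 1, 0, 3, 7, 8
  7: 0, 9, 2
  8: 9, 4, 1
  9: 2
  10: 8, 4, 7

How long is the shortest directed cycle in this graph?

For each vertex v, BFS finds the shortest path from v back to v.
The shortest such closed walk is 3 → 4 → 5 → 3, length 3.

3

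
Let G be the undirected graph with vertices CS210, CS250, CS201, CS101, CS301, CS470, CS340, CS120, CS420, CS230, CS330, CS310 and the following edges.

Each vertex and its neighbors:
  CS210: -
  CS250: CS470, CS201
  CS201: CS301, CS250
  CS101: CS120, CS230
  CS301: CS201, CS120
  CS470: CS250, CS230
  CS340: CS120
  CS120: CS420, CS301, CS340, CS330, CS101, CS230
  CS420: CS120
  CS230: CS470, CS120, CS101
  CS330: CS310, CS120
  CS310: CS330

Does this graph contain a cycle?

DFS, tracking each vertex's parent; an edge to a visited non-parent vertex closes a cycle.
Start from CS230:
visit CS230 (parent –)
  visit CS470 (parent CS230)
    visit CS250 (parent CS470)
      CS250–CS470: parent, skip
      visit CS201 (parent CS250)
        visit CS301 (parent CS201)
          CS301–CS201: parent, skip
          visit CS120 (parent CS301)
            visit CS420 (parent CS120)
              CS420–CS120: parent, skip
            CS120–CS301: parent, skip
            visit CS340 (parent CS120)
              CS340–CS120: parent, skip
            visit CS330 (parent CS120)
              visit CS310 (parent CS330)
                CS310–CS330: parent, skip
              CS330–CS120: parent, skip
            visit CS101 (parent CS120)
              CS101–CS120: parent, skip
              CS101–CS230: CS230 visited and ≠ parent → cycle
Cycle: CS230 – CS470 – CS250 – CS201 – CS301 – CS120 – CS101 – CS230.

Yes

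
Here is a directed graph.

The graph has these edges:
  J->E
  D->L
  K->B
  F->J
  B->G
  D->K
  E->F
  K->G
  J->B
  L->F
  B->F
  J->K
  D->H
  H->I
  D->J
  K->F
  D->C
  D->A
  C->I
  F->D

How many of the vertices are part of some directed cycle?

7

A vertex is on a directed cycle iff it belongs to a strongly connected component of size ≥ 2 (or has a self-loop).
The vertices on cycles are {B, D, E, F, J, K, L} — 7 in total.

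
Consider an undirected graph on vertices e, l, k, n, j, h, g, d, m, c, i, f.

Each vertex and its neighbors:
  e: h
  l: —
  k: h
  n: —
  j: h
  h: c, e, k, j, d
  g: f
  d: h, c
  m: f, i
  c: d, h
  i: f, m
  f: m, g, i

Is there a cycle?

Yes

DFS, tracking each vertex's parent; an edge to a visited non-parent vertex closes a cycle.
Start from j:
visit j (parent –)
  visit h (parent j)
    visit c (parent h)
      visit d (parent c)
        d–h: h visited and ≠ parent → cycle
Cycle: h – c – d – h.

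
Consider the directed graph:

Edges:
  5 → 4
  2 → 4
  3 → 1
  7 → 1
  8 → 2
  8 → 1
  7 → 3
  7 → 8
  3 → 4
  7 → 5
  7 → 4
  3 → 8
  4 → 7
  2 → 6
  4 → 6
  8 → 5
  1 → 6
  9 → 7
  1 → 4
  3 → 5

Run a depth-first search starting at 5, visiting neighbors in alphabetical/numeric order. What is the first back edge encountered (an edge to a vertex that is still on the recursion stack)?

DFS from 5 (visiting neighbors in alphabetical/numeric order); mark gray on enter, black on exit:
5 gray
  4 gray
    6 gray
    6 black
    7 gray
      1 gray
        1→4: 4 is gray → back edge
First back edge: 1 → 4.

1→4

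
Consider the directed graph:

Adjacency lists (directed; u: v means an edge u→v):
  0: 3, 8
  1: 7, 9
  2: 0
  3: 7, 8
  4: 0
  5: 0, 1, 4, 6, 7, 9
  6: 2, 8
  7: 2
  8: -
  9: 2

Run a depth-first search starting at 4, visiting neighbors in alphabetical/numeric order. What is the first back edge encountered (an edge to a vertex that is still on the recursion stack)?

DFS from 4 (visiting neighbors in alphabetical/numeric order); mark gray on enter, black on exit:
4 gray
  0 gray
    3 gray
      7 gray
        2 gray
          2→0: 0 is gray → back edge
First back edge: 2 → 0.

2→0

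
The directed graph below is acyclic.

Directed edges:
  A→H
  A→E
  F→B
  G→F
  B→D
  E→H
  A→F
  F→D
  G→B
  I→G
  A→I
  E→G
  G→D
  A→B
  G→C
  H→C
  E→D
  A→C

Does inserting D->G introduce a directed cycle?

Adding D→G creates a cycle iff G can already reach D.
Path from G: G → D.
So G → … → D → G is a cycle.

Yes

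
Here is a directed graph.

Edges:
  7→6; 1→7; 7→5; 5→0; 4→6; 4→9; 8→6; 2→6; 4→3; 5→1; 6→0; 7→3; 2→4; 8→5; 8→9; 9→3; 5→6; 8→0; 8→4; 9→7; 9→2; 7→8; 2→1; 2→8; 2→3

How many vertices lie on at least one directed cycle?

7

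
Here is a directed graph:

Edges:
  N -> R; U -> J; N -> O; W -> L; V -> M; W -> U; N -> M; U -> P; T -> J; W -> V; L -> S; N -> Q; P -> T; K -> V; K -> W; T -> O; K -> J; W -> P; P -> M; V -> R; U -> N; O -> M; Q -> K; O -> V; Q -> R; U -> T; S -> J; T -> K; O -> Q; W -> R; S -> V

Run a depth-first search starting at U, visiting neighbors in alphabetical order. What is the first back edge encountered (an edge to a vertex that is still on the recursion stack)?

DFS from U (visiting neighbors in alphabetical order); mark gray on enter, black on exit:
U gray
  J gray
  J black
  N gray
    M gray
    M black
    O gray
      O→M: M black — skip
      Q gray
        K gray
          K→J: J black — skip
          V gray
            V→M: M black — skip
            R gray
            R black
          V black
          W gray
            L gray
              S gray
                S→J: J black — skip
                S→V: V black — skip
              S black
            L black
            P gray
              P→M: M black — skip
              T gray
                T→J: J black — skip
                T→K: K is gray → back edge
First back edge: T → K.

T->K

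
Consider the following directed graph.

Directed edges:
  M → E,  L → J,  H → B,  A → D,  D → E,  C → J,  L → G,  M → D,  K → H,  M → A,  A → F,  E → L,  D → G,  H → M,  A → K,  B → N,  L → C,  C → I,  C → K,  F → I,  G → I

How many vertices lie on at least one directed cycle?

8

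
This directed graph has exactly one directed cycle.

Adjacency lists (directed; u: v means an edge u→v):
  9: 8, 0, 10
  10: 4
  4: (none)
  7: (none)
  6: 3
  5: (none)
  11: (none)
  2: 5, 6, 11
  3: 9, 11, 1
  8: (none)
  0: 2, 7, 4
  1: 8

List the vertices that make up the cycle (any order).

DFS with gray/black marking from 3:
3 gray
  9 gray
    8 gray
    8 black
    0 gray
      2 gray
        5 gray
        5 black
        6 gray
          6→3: 3 is gray → back edge
Back edge closes the cycle 3 → 9 → 0 → 2 → 6 → 3; its vertices are {0, 2, 3, 6, 9}.

0, 2, 3, 6, 9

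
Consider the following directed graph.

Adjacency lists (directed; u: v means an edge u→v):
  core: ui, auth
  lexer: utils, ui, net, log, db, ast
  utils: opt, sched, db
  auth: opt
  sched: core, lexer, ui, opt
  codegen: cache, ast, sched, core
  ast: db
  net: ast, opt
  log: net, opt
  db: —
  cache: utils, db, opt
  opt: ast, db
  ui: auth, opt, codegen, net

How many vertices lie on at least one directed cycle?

A vertex is on a directed cycle iff it belongs to a strongly connected component of size ≥ 2 (or has a self-loop).
The vertices on cycles are {ui, core, cache, lexer, sched, utils, codegen} — 7 in total.

7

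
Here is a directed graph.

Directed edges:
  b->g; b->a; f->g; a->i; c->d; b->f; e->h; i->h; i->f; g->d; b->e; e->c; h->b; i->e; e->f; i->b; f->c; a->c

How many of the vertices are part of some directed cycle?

A vertex is on a directed cycle iff it belongs to a strongly connected component of size ≥ 2 (or has a self-loop).
The vertices on cycles are {a, b, e, h, i} — 5 in total.

5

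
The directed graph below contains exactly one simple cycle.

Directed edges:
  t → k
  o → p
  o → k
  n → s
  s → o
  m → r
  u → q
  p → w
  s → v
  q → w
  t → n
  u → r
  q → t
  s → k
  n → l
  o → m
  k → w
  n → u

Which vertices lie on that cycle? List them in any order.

n, q, t, u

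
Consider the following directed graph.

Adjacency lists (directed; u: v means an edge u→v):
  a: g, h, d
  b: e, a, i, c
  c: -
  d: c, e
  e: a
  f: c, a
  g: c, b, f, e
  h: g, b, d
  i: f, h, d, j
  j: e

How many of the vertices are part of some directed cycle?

9

A vertex is on a directed cycle iff it belongs to a strongly connected component of size ≥ 2 (or has a self-loop).
The vertices on cycles are {a, b, d, e, f, g, h, i, j} — 9 in total.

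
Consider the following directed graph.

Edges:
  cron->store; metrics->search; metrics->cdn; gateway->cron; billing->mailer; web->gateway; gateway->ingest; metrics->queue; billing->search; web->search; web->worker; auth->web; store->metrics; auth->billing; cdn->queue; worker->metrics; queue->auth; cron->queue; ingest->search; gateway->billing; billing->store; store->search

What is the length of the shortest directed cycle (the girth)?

For each vertex v, BFS finds the shortest path from v back to v.
The shortest such closed walk is auth → billing → store → metrics → queue → auth, length 5.

5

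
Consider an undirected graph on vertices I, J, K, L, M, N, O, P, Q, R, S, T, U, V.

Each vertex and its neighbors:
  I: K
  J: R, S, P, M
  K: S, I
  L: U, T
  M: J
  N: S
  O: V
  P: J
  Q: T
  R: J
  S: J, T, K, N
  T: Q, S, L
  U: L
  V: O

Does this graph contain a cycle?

No

DFS, tracking each vertex's parent; an edge to a visited non-parent vertex closes a cycle.
Start from J:
visit J (parent –)
  visit R (parent J)
    R–J: parent, skip
  visit S (parent J)
    S–J: parent, skip
    visit T (parent S)
      visit Q (parent T)
        Q–T: parent, skip
      T–S: parent, skip
      visit L (parent T)
        visit U (parent L)
          U–L: parent, skip
        L–T: parent, skip
    visit K (parent S)
      K–S: parent, skip
      visit I (parent K)
        I–K: parent, skip
    visit N (parent S)
      N–S: parent, skip
  visit P (parent J)
    P–J: parent, skip
  visit M (parent J)
    M–J: parent, skip
visit O (parent –)
  visit V (parent O)
    V–O: parent, skip
No non-parent visited neighbor found — the graph is a forest.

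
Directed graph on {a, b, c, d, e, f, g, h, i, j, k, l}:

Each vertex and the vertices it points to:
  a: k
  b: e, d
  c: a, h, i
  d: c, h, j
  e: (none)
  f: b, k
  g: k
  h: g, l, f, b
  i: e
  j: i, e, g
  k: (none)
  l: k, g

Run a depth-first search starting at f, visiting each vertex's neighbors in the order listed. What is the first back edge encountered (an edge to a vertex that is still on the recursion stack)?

h->f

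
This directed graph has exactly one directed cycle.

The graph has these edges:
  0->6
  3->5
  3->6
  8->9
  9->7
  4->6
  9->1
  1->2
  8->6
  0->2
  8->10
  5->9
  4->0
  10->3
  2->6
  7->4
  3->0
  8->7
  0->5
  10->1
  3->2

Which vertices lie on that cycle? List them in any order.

DFS with gray/black marking from 5:
5 gray
  9 gray
    7 gray
      4 gray
        0 gray
          0→5: 5 is gray → back edge
Back edge closes the cycle 5 → 9 → 7 → 4 → 0 → 5; its vertices are {0, 4, 5, 7, 9}.

0, 4, 5, 7, 9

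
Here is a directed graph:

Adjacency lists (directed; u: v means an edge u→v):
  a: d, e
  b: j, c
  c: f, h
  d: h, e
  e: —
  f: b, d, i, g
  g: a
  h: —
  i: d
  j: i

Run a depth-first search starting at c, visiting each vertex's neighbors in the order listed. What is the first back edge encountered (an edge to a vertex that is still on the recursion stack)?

b->c

DFS from c (visiting each vertex's neighbors in the order listed); mark gray on enter, black on exit:
c gray
  f gray
    b gray
      j gray
        i gray
          d gray
            h gray
            h black
            e gray
            e black
          d black
        i black
      j black
      b→c: c is gray → back edge
First back edge: b → c.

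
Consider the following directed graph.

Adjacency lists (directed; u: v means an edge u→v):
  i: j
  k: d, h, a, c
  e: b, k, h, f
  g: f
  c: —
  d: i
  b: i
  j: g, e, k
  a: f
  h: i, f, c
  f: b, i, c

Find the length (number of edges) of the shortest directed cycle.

4

For each vertex v, BFS finds the shortest path from v back to v.
The shortest such closed walk is j → e → f → i → j, length 4.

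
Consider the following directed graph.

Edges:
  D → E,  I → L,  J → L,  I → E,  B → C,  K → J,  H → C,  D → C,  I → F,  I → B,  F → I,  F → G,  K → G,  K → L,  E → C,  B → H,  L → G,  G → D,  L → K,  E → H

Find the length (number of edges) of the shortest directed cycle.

For each vertex v, BFS finds the shortest path from v back to v.
The shortest such closed walk is I → F → I, length 2.

2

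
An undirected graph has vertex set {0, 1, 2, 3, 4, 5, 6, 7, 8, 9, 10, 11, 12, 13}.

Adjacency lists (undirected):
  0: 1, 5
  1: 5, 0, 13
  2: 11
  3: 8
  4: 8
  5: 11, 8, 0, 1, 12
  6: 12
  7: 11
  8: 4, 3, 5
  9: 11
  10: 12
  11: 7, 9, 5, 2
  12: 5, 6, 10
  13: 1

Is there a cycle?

DFS, tracking each vertex's parent; an edge to a visited non-parent vertex closes a cycle.
Start from 7:
visit 7 (parent –)
  visit 11 (parent 7)
    11–7: parent, skip
    visit 9 (parent 11)
      9–11: parent, skip
    visit 5 (parent 11)
      5–11: parent, skip
      visit 8 (parent 5)
        visit 4 (parent 8)
          4–8: parent, skip
        visit 3 (parent 8)
          3–8: parent, skip
        8–5: parent, skip
      visit 0 (parent 5)
        visit 1 (parent 0)
          1–5: 5 visited and ≠ parent → cycle
Cycle: 5 – 0 – 1 – 5.

Yes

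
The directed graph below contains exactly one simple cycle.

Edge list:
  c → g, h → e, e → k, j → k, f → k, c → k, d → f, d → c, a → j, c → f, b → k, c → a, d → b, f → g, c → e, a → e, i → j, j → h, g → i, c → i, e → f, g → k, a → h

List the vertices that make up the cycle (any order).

e, f, g, h, i, j

DFS with gray/black marking from i:
i gray
  j gray
    h gray
      e gray
        k gray
        k black
        f gray
          g gray
            g→k: k black — skip
            g→i: i is gray → back edge
Back edge closes the cycle i → j → h → e → f → g → i; its vertices are {e, f, g, h, i, j}.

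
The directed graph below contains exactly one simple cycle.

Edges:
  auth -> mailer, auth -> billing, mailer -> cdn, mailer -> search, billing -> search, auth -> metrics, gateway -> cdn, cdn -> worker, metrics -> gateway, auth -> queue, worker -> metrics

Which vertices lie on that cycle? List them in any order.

DFS with gray/black marking from cdn:
cdn gray
  worker gray
    metrics gray
      gateway gray
        gateway→cdn: cdn is gray → back edge
Back edge closes the cycle cdn → worker → metrics → gateway → cdn; its vertices are {cdn, worker, gateway, metrics}.

cdn, worker, gateway, metrics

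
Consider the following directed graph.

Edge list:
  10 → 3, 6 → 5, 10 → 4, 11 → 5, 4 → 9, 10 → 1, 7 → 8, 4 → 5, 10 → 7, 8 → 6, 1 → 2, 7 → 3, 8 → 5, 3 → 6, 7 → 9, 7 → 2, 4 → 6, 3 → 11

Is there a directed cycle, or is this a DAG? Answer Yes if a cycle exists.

DFS with white/gray/black marking, starting from 9:
9 gray
9 black
1 gray
  2 gray
  2 black
1 black
3 gray
  6 gray
    5 gray
    5 black
  6 black
  11 gray
    11→5: 5 black — skip
  11 black
3 black
4 gray
  4→6: 6 black — skip
  4→5: 5 black — skip
  4→9: 9 black — skip
4 black
7 gray
  7→2: 2 black — skip
  7→3: 3 black — skip
  7→9: 9 black — skip
  8 gray
    8→5: 5 black — skip
    8→6: 6 black — skip
  8 black
7 black
10 gray
  10→7: 7 black — skip
  10→3: 3 black — skip
  10→1: 1 black — skip
  10→4: 4 black — skip
10 black
Every edge goes to a white or black vertex — no back edge, so the graph is acyclic.

No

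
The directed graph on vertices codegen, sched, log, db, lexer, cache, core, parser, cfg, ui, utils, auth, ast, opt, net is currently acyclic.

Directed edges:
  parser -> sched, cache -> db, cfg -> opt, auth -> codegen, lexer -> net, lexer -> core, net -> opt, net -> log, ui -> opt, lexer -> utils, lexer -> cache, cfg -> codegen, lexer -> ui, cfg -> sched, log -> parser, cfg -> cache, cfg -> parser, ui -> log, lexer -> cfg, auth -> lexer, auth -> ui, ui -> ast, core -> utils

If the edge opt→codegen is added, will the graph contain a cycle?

No

Adding opt→codegen creates a cycle iff codegen can already reach opt.
Explore from codegen: no path reaches opt. The graph stays acyclic.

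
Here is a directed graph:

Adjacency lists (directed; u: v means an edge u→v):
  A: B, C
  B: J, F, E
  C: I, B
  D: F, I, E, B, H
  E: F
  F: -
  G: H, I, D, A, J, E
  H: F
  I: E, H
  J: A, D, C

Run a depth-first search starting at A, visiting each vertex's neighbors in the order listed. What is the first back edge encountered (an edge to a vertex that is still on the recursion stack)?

DFS from A (visiting each vertex's neighbors in the order listed); mark gray on enter, black on exit:
A gray
  B gray
    J gray
      J→A: A is gray → back edge
First back edge: J → A.

J→A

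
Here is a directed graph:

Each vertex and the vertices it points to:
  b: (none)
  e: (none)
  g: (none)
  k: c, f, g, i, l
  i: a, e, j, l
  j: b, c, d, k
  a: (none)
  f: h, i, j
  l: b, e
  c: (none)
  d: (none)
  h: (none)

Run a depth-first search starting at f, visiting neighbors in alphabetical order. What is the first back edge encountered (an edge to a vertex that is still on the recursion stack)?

k→f

DFS from f (visiting neighbors in alphabetical order); mark gray on enter, black on exit:
f gray
  h gray
  h black
  i gray
    a gray
    a black
    e gray
    e black
    j gray
      b gray
      b black
      c gray
      c black
      d gray
      d black
      k gray
        k→c: c black — skip
        k→f: f is gray → back edge
First back edge: k → f.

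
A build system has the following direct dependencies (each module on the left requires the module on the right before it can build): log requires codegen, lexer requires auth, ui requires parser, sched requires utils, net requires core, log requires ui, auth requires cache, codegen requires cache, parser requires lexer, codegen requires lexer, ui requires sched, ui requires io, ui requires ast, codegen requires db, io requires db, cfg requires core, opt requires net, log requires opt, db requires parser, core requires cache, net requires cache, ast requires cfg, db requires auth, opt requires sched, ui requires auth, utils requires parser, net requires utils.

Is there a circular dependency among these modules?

No

DFS with white/gray/black marking, starting from db:
db gray
  parser gray
    lexer gray
      auth gray
        cache gray
        cache black
      auth black
    lexer black
  parser black
  db→auth: auth black — skip
db black
net gray
  utils gray
    utils→parser: parser black — skip
  utils black
  core gray
    core→cache: cache black — skip
  core black
  net→cache: cache black — skip
net black
cfg gray
  cfg→core: core black — skip
cfg black
log gray
  opt gray
    opt→net: net black — skip
    sched gray
      sched→utils: utils black — skip
    sched black
  opt black
  codegen gray
    codegen→cache: cache black — skip
    codegen→lexer: lexer black — skip
    codegen→db: db black — skip
  codegen black
  ui gray
    io gray
      io→db: db black — skip
    io black
    ui→auth: auth black — skip
    ast gray
      ast→cfg: cfg black — skip
    ast black
    ui→parser: parser black — skip
    ui→sched: sched black — skip
  ui black
log black
Every edge goes to a white or black vertex — no back edge, so the graph is acyclic.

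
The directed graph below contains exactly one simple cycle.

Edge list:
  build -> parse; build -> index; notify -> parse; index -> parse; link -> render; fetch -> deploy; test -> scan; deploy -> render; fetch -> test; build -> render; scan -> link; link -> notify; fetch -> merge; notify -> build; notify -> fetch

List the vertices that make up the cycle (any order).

link, scan, test, fetch, notify

DFS with gray/black marking from link:
link gray
  render gray
  render black
  notify gray
    parse gray
    parse black
    build gray
      build→render: render black — skip
      index gray
        index→parse: parse black — skip
      index black
      build→parse: parse black — skip
    build black
    fetch gray
      deploy gray
        deploy→render: render black — skip
      deploy black
      test gray
        scan gray
          scan→link: link is gray → back edge
Back edge closes the cycle link → notify → fetch → test → scan → link; its vertices are {link, scan, test, fetch, notify}.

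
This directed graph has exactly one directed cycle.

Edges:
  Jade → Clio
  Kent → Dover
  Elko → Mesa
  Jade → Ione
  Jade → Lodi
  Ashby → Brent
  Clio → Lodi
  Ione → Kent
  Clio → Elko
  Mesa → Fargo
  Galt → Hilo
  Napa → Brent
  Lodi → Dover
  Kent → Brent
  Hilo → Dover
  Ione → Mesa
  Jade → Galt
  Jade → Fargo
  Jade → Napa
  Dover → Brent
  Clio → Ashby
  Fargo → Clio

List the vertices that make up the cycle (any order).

DFS with gray/black marking from Clio:
Clio gray
  Ashby gray
    Brent gray
    Brent black
  Ashby black
  Elko gray
    Mesa gray
      Fargo gray
        Fargo→Clio: Clio is gray → back edge
Back edge closes the cycle Clio → Elko → Mesa → Fargo → Clio; its vertices are {Clio, Elko, Mesa, Fargo}.

Clio, Elko, Mesa, Fargo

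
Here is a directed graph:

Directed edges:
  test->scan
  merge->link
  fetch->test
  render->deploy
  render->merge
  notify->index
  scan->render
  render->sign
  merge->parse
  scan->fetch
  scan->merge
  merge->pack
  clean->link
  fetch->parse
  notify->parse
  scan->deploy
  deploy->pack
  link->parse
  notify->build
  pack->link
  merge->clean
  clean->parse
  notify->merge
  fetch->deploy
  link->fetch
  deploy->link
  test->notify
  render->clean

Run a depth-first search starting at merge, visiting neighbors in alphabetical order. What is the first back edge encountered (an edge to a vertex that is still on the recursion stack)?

deploy→link

DFS from merge (visiting neighbors in alphabetical order); mark gray on enter, black on exit:
merge gray
  clean gray
    link gray
      fetch gray
        deploy gray
          deploy→link: link is gray → back edge
First back edge: deploy → link.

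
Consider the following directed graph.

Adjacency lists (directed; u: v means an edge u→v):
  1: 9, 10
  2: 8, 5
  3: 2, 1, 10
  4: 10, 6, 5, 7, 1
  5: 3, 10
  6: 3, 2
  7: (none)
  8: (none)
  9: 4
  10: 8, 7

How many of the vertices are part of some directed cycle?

7

A vertex is on a directed cycle iff it belongs to a strongly connected component of size ≥ 2 (or has a self-loop).
The vertices on cycles are {1, 2, 3, 4, 5, 6, 9} — 7 in total.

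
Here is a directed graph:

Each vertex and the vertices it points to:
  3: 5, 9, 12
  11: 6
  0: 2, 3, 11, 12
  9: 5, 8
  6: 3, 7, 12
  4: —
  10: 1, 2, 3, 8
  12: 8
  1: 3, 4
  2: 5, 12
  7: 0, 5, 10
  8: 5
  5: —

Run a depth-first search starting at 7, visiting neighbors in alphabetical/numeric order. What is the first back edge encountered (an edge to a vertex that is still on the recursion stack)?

DFS from 7 (visiting neighbors in alphabetical/numeric order); mark gray on enter, black on exit:
7 gray
  0 gray
    2 gray
      5 gray
      5 black
      12 gray
        8 gray
          8→5: 5 black — skip
        8 black
      12 black
    2 black
    3 gray
      3→5: 5 black — skip
      9 gray
        9→5: 5 black — skip
        9→8: 8 black — skip
      9 black
      3→12: 12 black — skip
    3 black
    11 gray
      6 gray
        6→3: 3 black — skip
        6→7: 7 is gray → back edge
First back edge: 6 → 7.

6->7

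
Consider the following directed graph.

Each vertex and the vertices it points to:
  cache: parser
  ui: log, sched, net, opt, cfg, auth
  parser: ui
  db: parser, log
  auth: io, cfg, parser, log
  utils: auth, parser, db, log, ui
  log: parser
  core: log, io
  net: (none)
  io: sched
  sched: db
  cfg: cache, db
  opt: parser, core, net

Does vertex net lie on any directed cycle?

net lies on a cycle iff there is a path from net back to itself.
Exploring from net, it never reaches itself; equivalently, its strongly connected component is a singleton.

No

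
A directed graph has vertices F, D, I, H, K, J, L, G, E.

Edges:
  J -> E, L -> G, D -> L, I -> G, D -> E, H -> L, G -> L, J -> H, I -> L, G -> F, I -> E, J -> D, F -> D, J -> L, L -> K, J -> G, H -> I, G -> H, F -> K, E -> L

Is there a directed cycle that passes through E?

Yes

E is on a cycle iff E can reach itself via ≥1 edge.
E → L → G → H → I → E — yes.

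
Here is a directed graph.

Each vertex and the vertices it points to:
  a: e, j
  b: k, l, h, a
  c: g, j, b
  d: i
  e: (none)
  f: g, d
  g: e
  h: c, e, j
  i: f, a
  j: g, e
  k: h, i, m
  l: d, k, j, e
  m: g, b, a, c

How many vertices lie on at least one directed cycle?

9

A vertex is on a directed cycle iff it belongs to a strongly connected component of size ≥ 2 (or has a self-loop).
The vertices on cycles are {b, c, d, f, h, i, k, l, m} — 9 in total.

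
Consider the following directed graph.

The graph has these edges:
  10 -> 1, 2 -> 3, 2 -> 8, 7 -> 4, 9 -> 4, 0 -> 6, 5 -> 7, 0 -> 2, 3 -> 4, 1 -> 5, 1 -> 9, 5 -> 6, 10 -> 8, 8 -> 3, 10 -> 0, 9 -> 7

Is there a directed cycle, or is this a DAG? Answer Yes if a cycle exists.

No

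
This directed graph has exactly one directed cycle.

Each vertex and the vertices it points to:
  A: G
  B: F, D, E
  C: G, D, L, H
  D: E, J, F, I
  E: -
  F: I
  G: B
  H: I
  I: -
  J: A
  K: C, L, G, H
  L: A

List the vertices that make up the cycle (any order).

DFS with gray/black marking from G:
G gray
  B gray
    F gray
      I gray
      I black
    F black
    D gray
      E gray
      E black
      J gray
        A gray
          A→G: G is gray → back edge
Back edge closes the cycle G → B → D → J → A → G; its vertices are {A, B, D, G, J}.

A, B, D, G, J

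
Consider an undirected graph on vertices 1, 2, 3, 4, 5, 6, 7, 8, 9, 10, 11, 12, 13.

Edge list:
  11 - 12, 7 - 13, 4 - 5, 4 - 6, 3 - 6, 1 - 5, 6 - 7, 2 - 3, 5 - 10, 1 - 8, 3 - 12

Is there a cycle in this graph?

No

DFS, tracking each vertex's parent; an edge to a visited non-parent vertex closes a cycle.
Start from 6:
visit 6 (parent –)
  visit 3 (parent 6)
    visit 12 (parent 3)
      12–3: parent, skip
      visit 11 (parent 12)
        11–12: parent, skip
    3–6: parent, skip
    visit 2 (parent 3)
      2–3: parent, skip
  visit 4 (parent 6)
    visit 5 (parent 4)
      visit 10 (parent 5)
        10–5: parent, skip
      visit 1 (parent 5)
        visit 8 (parent 1)
          8–1: parent, skip
        1–5: parent, skip
      5–4: parent, skip
    4–6: parent, skip
  visit 7 (parent 6)
    visit 13 (parent 7)
      13–7: parent, skip
    7–6: parent, skip
visit 9 (parent –)
No non-parent visited neighbor found — the graph is a forest.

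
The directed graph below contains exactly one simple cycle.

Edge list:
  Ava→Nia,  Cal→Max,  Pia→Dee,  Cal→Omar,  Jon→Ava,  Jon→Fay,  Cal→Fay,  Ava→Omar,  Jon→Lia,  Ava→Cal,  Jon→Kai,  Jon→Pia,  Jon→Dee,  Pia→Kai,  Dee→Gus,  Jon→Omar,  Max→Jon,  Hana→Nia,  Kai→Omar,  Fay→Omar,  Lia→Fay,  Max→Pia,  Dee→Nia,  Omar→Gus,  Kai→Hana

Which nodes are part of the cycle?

Ava, Cal, Jon, Max

DFS with gray/black marking from Ava:
Ava gray
  Omar gray
    Gus gray
    Gus black
  Omar black
  Cal gray
    Max gray
      Jon gray
        Jon→Omar: Omar black — skip
        Pia gray
          Dee gray
            Nia gray
            Nia black
            Dee→Gus: Gus black — skip
          Dee black
          Kai gray
            Hana gray
              Hana→Nia: Nia black — skip
            Hana black
            Kai→Omar: Omar black — skip
          Kai black
        Pia black
        Jon→Dee: Dee black — skip
        Fay gray
          Fay→Omar: Omar black — skip
        Fay black
        Jon→Ava: Ava is gray → back edge
Back edge closes the cycle Ava → Cal → Max → Jon → Ava; its vertices are {Ava, Cal, Jon, Max}.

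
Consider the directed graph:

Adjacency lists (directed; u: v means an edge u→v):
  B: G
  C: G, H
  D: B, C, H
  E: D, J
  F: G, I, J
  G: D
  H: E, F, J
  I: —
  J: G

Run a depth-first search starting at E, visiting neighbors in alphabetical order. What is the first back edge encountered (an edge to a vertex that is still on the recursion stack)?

G->D

DFS from E (visiting neighbors in alphabetical order); mark gray on enter, black on exit:
E gray
  D gray
    B gray
      G gray
        G→D: D is gray → back edge
First back edge: G → D.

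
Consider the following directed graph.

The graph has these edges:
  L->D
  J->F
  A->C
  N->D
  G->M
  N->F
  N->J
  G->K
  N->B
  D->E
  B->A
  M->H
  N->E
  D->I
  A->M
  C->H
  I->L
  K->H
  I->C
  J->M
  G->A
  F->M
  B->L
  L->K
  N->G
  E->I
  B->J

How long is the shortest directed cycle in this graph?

3

For each vertex v, BFS finds the shortest path from v back to v.
The shortest such closed walk is I → L → D → I, length 3.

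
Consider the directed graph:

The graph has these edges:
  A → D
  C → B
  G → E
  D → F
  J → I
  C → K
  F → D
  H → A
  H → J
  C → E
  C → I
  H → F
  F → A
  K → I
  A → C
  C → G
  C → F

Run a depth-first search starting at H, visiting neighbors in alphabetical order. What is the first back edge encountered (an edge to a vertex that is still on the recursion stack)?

DFS from H (visiting neighbors in alphabetical order); mark gray on enter, black on exit:
H gray
  A gray
    C gray
      B gray
      B black
      E gray
      E black
      F gray
        F→A: A is gray → back edge
First back edge: F → A.

F→A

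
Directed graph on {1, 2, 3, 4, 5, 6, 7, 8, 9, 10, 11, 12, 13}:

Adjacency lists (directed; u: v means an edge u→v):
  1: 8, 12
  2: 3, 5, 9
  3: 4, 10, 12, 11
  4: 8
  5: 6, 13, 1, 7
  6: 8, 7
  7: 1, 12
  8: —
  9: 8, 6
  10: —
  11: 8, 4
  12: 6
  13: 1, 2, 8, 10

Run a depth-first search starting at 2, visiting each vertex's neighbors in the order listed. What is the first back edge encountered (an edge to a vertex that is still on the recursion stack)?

DFS from 2 (visiting each vertex's neighbors in the order listed); mark gray on enter, black on exit:
2 gray
  3 gray
    4 gray
      8 gray
      8 black
    4 black
    10 gray
    10 black
    12 gray
      6 gray
        6→8: 8 black — skip
        7 gray
          1 gray
            1→8: 8 black — skip
            1→12: 12 is gray → back edge
First back edge: 1 → 12.

1→12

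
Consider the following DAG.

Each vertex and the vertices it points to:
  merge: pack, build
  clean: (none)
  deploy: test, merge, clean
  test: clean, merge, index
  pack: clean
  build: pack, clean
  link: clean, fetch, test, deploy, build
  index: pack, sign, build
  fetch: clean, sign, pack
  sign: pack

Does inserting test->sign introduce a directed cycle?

Adding test→sign creates a cycle iff sign can already reach test.
Explore from sign: no path reaches test. The graph stays acyclic.

No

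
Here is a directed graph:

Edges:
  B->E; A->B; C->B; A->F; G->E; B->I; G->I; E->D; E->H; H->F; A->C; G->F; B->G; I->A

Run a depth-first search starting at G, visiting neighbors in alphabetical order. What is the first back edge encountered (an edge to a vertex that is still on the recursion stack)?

B→G

DFS from G (visiting neighbors in alphabetical order); mark gray on enter, black on exit:
G gray
  E gray
    D gray
    D black
    H gray
      F gray
      F black
    H black
  E black
  G→F: F black — skip
  I gray
    A gray
      B gray
        B→E: E black — skip
        B→G: G is gray → back edge
First back edge: B → G.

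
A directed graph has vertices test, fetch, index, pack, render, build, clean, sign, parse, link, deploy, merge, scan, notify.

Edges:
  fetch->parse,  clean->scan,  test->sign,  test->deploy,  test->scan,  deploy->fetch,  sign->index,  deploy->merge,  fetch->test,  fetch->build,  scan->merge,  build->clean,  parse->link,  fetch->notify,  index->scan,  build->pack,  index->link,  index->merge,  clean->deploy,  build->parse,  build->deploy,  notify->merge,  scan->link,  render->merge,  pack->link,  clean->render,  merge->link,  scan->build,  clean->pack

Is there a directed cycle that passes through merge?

merge lies on a cycle iff there is a path from merge back to itself.
Exploring from merge, it never reaches itself; equivalently, its strongly connected component is a singleton.

No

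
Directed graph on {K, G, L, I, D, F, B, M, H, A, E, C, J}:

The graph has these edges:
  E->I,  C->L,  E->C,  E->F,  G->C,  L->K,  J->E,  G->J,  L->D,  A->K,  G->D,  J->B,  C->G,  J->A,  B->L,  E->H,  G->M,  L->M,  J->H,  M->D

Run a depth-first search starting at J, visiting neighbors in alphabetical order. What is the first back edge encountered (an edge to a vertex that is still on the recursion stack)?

G→C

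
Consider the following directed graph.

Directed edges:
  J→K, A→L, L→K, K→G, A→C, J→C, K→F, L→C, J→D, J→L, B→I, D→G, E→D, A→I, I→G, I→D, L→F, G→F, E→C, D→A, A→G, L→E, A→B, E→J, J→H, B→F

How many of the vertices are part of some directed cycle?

A vertex is on a directed cycle iff it belongs to a strongly connected component of size ≥ 2 (or has a self-loop).
The vertices on cycles are {A, B, D, E, I, J, L} — 7 in total.

7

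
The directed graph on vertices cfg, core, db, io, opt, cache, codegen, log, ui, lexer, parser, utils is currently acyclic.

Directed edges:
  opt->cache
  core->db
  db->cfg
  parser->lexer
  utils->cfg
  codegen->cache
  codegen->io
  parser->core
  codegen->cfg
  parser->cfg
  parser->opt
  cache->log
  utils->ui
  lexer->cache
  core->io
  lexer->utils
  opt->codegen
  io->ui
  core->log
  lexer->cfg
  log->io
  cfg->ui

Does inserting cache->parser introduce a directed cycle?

Adding cache→parser creates a cycle iff parser can already reach cache.
Path from parser: parser → lexer → cache.
So parser → … → cache → parser is a cycle.

Yes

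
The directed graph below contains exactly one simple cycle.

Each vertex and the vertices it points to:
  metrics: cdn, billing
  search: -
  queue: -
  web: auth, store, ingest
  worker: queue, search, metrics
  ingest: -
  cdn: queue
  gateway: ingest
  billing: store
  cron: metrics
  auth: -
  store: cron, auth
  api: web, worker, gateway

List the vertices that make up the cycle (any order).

DFS with gray/black marking from metrics:
metrics gray
  cdn gray
    queue gray
    queue black
  cdn black
  billing gray
    store gray
      cron gray
        cron→metrics: metrics is gray → back edge
Back edge closes the cycle metrics → billing → store → cron → metrics; its vertices are {cron, store, billing, metrics}.

cron, store, billing, metrics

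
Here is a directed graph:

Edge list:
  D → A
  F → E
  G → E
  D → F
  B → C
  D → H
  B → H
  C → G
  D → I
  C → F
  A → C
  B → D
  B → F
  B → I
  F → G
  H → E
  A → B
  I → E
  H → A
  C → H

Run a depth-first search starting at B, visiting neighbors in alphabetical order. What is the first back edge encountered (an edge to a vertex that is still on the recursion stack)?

A→B

DFS from B (visiting neighbors in alphabetical order); mark gray on enter, black on exit:
B gray
  C gray
    F gray
      E gray
      E black
      G gray
        G→E: E black — skip
      G black
    F black
    C→G: G black — skip
    H gray
      A gray
        A→B: B is gray → back edge
First back edge: A → B.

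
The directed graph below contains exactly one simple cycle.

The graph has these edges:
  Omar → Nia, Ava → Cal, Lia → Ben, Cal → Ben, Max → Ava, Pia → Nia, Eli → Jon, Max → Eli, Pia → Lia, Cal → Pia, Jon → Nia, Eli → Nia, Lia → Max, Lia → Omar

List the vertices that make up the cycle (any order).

DFS with gray/black marking from Lia:
Lia gray
  Max gray
    Eli gray
      Nia gray
      Nia black
      Jon gray
        Jon→Nia: Nia black — skip
      Jon black
    Eli black
    Ava gray
      Cal gray
        Ben gray
        Ben black
        Pia gray
          Pia→Nia: Nia black — skip
          Pia→Lia: Lia is gray → back edge
Back edge closes the cycle Lia → Max → Ava → Cal → Pia → Lia; its vertices are {Ava, Cal, Lia, Max, Pia}.

Ava, Cal, Lia, Max, Pia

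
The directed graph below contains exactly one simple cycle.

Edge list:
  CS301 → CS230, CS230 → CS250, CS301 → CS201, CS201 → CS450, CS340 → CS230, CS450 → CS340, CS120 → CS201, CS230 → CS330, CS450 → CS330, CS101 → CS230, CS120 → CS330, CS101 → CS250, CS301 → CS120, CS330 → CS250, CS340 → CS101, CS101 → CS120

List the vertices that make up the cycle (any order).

CS101, CS120, CS201, CS340, CS450

DFS with gray/black marking from CS201:
CS201 gray
  CS450 gray
    CS340 gray
      CS101 gray
        CS120 gray
          CS330 gray
            CS250 gray
            CS250 black
          CS330 black
          CS120→CS201: CS201 is gray → back edge
Back edge closes the cycle CS201 → CS450 → CS340 → CS101 → CS120 → CS201; its vertices are {CS101, CS120, CS201, CS340, CS450}.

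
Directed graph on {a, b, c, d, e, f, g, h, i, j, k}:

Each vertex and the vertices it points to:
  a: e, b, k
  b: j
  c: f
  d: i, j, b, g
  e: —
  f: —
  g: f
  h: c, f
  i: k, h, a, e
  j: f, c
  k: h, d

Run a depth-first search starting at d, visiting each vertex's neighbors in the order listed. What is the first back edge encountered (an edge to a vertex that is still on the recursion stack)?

k->d

DFS from d (visiting each vertex's neighbors in the order listed); mark gray on enter, black on exit:
d gray
  i gray
    k gray
      h gray
        c gray
          f gray
          f black
        c black
        h→f: f black — skip
      h black
      k→d: d is gray → back edge
First back edge: k → d.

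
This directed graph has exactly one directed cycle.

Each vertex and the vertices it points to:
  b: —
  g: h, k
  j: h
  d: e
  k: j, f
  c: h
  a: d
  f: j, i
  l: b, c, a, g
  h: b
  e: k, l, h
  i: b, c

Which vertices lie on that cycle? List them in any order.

a, d, e, l

DFS with gray/black marking from e:
e gray
  k gray
    j gray
      h gray
        b gray
        b black
      h black
    j black
    f gray
      f→j: j black — skip
      i gray
        i→b: b black — skip
        c gray
          c→h: h black — skip
        c black
      i black
    f black
  k black
  l gray
    l→b: b black — skip
    l→c: c black — skip
    a gray
      d gray
        d→e: e is gray → back edge
Back edge closes the cycle e → l → a → d → e; its vertices are {a, d, e, l}.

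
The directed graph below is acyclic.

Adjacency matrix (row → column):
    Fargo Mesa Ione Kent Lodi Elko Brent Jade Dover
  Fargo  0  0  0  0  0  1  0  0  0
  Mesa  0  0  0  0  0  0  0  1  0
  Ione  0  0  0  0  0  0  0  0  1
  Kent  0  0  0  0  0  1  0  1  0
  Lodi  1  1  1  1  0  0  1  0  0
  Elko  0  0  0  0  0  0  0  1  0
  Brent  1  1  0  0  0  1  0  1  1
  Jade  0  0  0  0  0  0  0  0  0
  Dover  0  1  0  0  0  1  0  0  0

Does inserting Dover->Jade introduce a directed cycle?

No

Adding Dover→Jade creates a cycle iff Jade can already reach Dover.
Explore from Jade: no path reaches Dover. The graph stays acyclic.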